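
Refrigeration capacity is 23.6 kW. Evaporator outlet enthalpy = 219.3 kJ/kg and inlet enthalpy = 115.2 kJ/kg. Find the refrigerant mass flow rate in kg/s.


dh = 219.3 - 115.2 = 104.1 kJ/kg
m_dot = Q / dh = 23.6 / 104.1 = 0.2267 kg/s

0.2267


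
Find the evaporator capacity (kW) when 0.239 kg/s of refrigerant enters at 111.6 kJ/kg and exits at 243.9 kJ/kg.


dh = 243.9 - 111.6 = 132.3 kJ/kg
Q_evap = m_dot * dh = 0.239 * 132.3
Q_evap = 31.62 kW

31.62


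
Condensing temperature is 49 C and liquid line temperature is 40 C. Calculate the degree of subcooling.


Subcooling = T_cond - T_liquid
Subcooling = 49 - 40
Subcooling = 9 K

9


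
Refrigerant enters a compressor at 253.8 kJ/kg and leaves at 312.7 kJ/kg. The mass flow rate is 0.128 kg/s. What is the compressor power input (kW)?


dh = 312.7 - 253.8 = 58.9 kJ/kg
W = m_dot * dh = 0.128 * 58.9 = 7.54 kW

7.54


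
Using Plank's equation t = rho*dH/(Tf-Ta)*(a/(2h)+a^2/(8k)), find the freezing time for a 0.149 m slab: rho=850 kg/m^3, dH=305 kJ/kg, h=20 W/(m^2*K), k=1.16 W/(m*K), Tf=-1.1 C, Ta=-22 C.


dT = -1.1 - (-22) = 20.9 K
term1 = a/(2h) = 0.149/(2*20) = 0.003725
term2 = a^2/(8k) = 0.149^2/(8*1.16) = 0.002392349138
t = rho*dH*1000/dT * (term1 + term2)
t = 850*305*1000/20.9 * (0.003725 + 0.002392349138)
t = 75881 s

75881


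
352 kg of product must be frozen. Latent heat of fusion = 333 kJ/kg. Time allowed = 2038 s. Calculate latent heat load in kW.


Q_lat = m * h_fg / t
Q_lat = 352 * 333 / 2038
Q_lat = 57.52 kW

57.52


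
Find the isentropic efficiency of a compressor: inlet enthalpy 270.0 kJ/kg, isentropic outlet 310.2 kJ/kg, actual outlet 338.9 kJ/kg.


dh_ideal = 310.2 - 270.0 = 40.2 kJ/kg
dh_actual = 338.9 - 270.0 = 68.9 kJ/kg
eta_s = dh_ideal / dh_actual = 40.2 / 68.9
eta_s = 0.5835

0.5835


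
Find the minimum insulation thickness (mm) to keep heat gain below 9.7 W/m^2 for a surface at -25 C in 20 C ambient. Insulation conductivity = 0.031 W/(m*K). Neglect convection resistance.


dT = 20 - (-25) = 45 K
thickness = k * dT / q_max * 1000
thickness = 0.031 * 45 / 9.7 * 1000
thickness = 143.8 mm

143.8


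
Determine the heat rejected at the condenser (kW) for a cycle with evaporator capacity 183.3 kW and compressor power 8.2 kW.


Q_cond = Q_evap + W
Q_cond = 183.3 + 8.2
Q_cond = 191.5 kW

191.5


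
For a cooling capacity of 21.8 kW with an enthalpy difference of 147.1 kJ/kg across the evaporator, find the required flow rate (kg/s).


m_dot = Q / dh
m_dot = 21.8 / 147.1
m_dot = 0.1482 kg/s

0.1482


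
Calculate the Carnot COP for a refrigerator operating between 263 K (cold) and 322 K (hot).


dT = 322 - 263 = 59 K
COP_carnot = T_cold / dT = 263 / 59
COP_carnot = 4.458

4.458


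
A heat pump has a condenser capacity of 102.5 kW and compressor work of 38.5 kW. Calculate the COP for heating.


COP_hp = Q_cond / W
COP_hp = 102.5 / 38.5
COP_hp = 2.662

2.662


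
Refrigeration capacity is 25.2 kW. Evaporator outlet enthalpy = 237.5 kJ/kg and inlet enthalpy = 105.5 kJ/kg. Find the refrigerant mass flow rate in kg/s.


dh = 237.5 - 105.5 = 132.0 kJ/kg
m_dot = Q / dh = 25.2 / 132.0 = 0.1909 kg/s

0.1909


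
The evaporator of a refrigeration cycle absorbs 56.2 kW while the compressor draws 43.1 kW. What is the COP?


COP = Q_evap / W
COP = 56.2 / 43.1
COP = 1.304

1.304


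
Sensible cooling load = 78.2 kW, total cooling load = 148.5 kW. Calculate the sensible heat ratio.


SHR = Q_sensible / Q_total
SHR = 78.2 / 148.5
SHR = 0.527

0.527


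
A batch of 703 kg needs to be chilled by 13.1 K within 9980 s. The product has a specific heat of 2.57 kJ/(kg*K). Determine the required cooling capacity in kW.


Q = m * cp * dT / t
Q = 703 * 2.57 * 13.1 / 9980
Q = 2.372 kW

2.372


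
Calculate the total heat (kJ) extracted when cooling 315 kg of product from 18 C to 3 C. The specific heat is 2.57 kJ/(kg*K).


dT = 18 - (3) = 15 K
Q = m * cp * dT = 315 * 2.57 * 15
Q = 12143 kJ

12143


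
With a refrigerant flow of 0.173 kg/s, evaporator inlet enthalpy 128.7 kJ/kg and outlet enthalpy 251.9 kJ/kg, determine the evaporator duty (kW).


dh = 251.9 - 128.7 = 123.2 kJ/kg
Q_evap = m_dot * dh = 0.173 * 123.2
Q_evap = 21.31 kW

21.31


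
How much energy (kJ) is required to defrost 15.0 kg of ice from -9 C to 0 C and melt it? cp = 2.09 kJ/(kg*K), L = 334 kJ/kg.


Sensible heat = cp * dT = 2.09 * 9 = 18.81 kJ/kg
Total per kg = 18.81 + 334 = 352.81 kJ/kg
Q = m * total = 15.0 * 352.81
Q = 5292.2 kJ

5292.2


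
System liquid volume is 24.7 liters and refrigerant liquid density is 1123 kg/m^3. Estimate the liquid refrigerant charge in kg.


Charge = V * rho / 1000
Charge = 24.7 * 1123 / 1000
Charge = 27.74 kg

27.74


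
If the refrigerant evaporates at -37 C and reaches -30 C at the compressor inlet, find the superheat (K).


Superheat = T_suction - T_evap
Superheat = -30 - (-37)
Superheat = 7 K

7


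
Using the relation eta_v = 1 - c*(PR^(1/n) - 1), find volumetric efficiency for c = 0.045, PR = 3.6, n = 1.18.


PR^(1/n) = 3.6^(1/1.18) = 2.96102993
eta_v = 1 - 0.045 * (2.96102993 - 1)
eta_v = 0.9118

0.9118


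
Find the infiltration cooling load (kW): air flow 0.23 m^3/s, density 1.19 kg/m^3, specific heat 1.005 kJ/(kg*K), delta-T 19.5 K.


Q = V_dot * rho * cp * dT
Q = 0.23 * 1.19 * 1.005 * 19.5
Q = 5.364 kW

5.364


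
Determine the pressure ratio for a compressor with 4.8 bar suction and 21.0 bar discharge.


PR = P_high / P_low
PR = 21.0 / 4.8
PR = 4.375

4.375


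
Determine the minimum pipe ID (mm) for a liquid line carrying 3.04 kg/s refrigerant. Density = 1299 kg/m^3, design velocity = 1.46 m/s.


A = m_dot / (rho * v) = 3.04 / (1299 * 1.46) = 0.001602919 m^2
d = sqrt(4*A/pi) * 1000
d = 45.2 mm

45.2


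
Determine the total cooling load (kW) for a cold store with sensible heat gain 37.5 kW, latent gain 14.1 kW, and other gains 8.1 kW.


Q_total = Q_s + Q_l + Q_misc
Q_total = 37.5 + 14.1 + 8.1
Q_total = 59.7 kW

59.7


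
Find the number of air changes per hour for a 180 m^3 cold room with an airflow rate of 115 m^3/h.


ACH = flow / volume
ACH = 115 / 180
ACH = 0.639

0.639


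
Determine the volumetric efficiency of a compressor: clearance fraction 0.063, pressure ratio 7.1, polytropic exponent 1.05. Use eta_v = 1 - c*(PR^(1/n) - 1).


PR^(1/n) = 7.1^(1/1.05) = 6.46728853
eta_v = 1 - 0.063 * (6.46728853 - 1)
eta_v = 0.6556

0.6556


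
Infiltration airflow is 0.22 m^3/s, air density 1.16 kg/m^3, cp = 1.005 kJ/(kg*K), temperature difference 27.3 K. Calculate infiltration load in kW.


Q = V_dot * rho * cp * dT
Q = 0.22 * 1.16 * 1.005 * 27.3
Q = 7.002 kW

7.002


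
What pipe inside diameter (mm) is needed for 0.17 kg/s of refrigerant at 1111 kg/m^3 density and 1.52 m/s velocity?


A = m_dot / (rho * v) = 0.17 / (1111 * 1.52) = 0.0001006679615 m^2
d = sqrt(4*A/pi) * 1000
d = 11.3 mm

11.3


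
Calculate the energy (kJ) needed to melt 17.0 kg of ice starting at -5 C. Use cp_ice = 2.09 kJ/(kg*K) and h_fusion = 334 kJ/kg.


Sensible heat = cp * dT = 2.09 * 5 = 10.45 kJ/kg
Total per kg = 10.45 + 334 = 344.45 kJ/kg
Q = m * total = 17.0 * 344.45
Q = 5855.7 kJ

5855.7


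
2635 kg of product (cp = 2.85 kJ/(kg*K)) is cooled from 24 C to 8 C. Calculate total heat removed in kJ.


dT = 24 - (8) = 16 K
Q = m * cp * dT = 2635 * 2.85 * 16
Q = 120156 kJ

120156


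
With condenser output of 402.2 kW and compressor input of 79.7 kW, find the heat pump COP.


COP_hp = Q_cond / W
COP_hp = 402.2 / 79.7
COP_hp = 5.046

5.046


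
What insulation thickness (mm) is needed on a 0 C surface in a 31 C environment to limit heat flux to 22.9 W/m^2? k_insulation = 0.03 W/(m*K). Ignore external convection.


dT = 31 - (0) = 31 K
thickness = k * dT / q_max * 1000
thickness = 0.03 * 31 / 22.9 * 1000
thickness = 40.6 mm

40.6


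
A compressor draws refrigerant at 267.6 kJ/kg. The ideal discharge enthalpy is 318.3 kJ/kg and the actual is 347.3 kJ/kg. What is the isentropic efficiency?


dh_ideal = 318.3 - 267.6 = 50.7 kJ/kg
dh_actual = 347.3 - 267.6 = 79.7 kJ/kg
eta_s = dh_ideal / dh_actual = 50.7 / 79.7
eta_s = 0.6361

0.6361


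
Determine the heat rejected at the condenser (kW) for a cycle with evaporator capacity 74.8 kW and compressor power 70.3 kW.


Q_cond = Q_evap + W
Q_cond = 74.8 + 70.3
Q_cond = 145.1 kW

145.1


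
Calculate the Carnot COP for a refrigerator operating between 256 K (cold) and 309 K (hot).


dT = 309 - 256 = 53 K
COP_carnot = T_cold / dT = 256 / 53
COP_carnot = 4.83

4.83


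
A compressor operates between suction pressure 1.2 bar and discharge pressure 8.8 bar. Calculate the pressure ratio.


PR = P_high / P_low
PR = 8.8 / 1.2
PR = 7.333

7.333


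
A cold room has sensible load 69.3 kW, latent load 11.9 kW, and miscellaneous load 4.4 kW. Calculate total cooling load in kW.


Q_total = Q_s + Q_l + Q_misc
Q_total = 69.3 + 11.9 + 4.4
Q_total = 85.6 kW

85.6


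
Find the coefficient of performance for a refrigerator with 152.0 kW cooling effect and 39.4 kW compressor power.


COP = Q_evap / W
COP = 152.0 / 39.4
COP = 3.858

3.858


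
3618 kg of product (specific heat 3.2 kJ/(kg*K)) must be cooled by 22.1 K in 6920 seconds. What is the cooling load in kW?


Q = m * cp * dT / t
Q = 3618 * 3.2 * 22.1 / 6920
Q = 36.975 kW

36.975


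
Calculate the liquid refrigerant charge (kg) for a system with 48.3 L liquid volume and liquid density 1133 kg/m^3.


Charge = V * rho / 1000
Charge = 48.3 * 1133 / 1000
Charge = 54.72 kg

54.72


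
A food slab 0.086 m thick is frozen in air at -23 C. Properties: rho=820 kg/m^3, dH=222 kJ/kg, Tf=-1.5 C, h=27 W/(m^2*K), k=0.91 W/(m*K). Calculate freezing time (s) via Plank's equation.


dT = -1.5 - (-23) = 21.5 K
term1 = a/(2h) = 0.086/(2*27) = 0.001592592593
term2 = a^2/(8k) = 0.086^2/(8*0.91) = 0.001015934066
t = rho*dH*1000/dT * (term1 + term2)
t = 820*222*1000/21.5 * (0.001592592593 + 0.001015934066)
t = 22086 s

22086


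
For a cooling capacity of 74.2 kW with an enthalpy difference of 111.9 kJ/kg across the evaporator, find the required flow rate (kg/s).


m_dot = Q / dh
m_dot = 74.2 / 111.9
m_dot = 0.6631 kg/s

0.6631


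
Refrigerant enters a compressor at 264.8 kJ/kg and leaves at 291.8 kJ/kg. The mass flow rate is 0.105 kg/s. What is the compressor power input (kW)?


dh = 291.8 - 264.8 = 27.0 kJ/kg
W = m_dot * dh = 0.105 * 27.0 = 2.84 kW

2.84


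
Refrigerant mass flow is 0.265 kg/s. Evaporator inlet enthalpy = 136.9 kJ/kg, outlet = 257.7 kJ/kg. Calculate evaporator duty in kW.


dh = 257.7 - 136.9 = 120.8 kJ/kg
Q_evap = m_dot * dh = 0.265 * 120.8
Q_evap = 32.01 kW

32.01


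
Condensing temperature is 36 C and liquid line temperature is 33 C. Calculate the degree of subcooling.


Subcooling = T_cond - T_liquid
Subcooling = 36 - 33
Subcooling = 3 K

3


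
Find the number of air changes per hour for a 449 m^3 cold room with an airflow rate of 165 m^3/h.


ACH = flow / volume
ACH = 165 / 449
ACH = 0.367

0.367


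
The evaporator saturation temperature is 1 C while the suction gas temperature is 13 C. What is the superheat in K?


Superheat = T_suction - T_evap
Superheat = 13 - (1)
Superheat = 12 K

12


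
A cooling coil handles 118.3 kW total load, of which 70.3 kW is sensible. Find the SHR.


SHR = Q_sensible / Q_total
SHR = 70.3 / 118.3
SHR = 0.594

0.594


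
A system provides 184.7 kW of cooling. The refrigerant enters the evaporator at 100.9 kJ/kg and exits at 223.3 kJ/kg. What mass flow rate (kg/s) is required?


dh = 223.3 - 100.9 = 122.4 kJ/kg
m_dot = Q / dh = 184.7 / 122.4 = 1.509 kg/s

1.509


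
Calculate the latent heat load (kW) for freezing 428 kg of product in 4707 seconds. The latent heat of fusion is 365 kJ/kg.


Q_lat = m * h_fg / t
Q_lat = 428 * 365 / 4707
Q_lat = 33.19 kW

33.19


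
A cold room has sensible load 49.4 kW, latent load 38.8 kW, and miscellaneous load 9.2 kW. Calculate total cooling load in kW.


Q_total = Q_s + Q_l + Q_misc
Q_total = 49.4 + 38.8 + 9.2
Q_total = 97.4 kW

97.4


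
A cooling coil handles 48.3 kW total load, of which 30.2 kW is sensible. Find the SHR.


SHR = Q_sensible / Q_total
SHR = 30.2 / 48.3
SHR = 0.625

0.625


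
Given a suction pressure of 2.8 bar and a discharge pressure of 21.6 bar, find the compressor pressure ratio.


PR = P_high / P_low
PR = 21.6 / 2.8
PR = 7.714

7.714


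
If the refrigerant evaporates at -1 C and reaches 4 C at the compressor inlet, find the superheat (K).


Superheat = T_suction - T_evap
Superheat = 4 - (-1)
Superheat = 5 K

5


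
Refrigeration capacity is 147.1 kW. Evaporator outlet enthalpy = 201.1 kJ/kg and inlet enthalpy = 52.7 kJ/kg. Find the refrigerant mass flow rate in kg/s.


dh = 201.1 - 52.7 = 148.4 kJ/kg
m_dot = Q / dh = 147.1 / 148.4 = 0.9912 kg/s

0.9912


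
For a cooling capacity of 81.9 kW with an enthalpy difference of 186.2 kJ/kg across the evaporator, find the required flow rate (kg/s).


m_dot = Q / dh
m_dot = 81.9 / 186.2
m_dot = 0.4398 kg/s

0.4398


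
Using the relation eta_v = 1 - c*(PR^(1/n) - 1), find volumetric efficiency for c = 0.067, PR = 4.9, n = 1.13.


PR^(1/n) = 4.9^(1/1.13) = 4.08124805
eta_v = 1 - 0.067 * (4.08124805 - 1)
eta_v = 0.7936

0.7936


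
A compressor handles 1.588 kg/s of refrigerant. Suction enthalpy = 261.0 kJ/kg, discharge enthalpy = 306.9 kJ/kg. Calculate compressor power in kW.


dh = 306.9 - 261.0 = 45.9 kJ/kg
W = m_dot * dh = 1.588 * 45.9 = 72.89 kW

72.89


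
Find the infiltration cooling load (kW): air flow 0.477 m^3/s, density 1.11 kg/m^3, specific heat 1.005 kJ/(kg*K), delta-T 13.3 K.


Q = V_dot * rho * cp * dT
Q = 0.477 * 1.11 * 1.005 * 13.3
Q = 7.077 kW

7.077


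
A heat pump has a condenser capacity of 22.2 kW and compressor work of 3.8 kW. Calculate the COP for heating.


COP_hp = Q_cond / W
COP_hp = 22.2 / 3.8
COP_hp = 5.842

5.842


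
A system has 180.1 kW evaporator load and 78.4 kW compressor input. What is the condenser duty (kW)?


Q_cond = Q_evap + W
Q_cond = 180.1 + 78.4
Q_cond = 258.5 kW

258.5


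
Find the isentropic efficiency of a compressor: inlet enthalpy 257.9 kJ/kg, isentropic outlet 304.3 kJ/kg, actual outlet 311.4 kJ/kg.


dh_ideal = 304.3 - 257.9 = 46.4 kJ/kg
dh_actual = 311.4 - 257.9 = 53.5 kJ/kg
eta_s = dh_ideal / dh_actual = 46.4 / 53.5
eta_s = 0.8673

0.8673


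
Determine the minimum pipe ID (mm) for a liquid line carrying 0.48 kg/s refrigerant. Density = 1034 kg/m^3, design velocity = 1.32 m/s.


A = m_dot / (rho * v) = 0.48 / (1034 * 1.32) = 0.0003516792685 m^2
d = sqrt(4*A/pi) * 1000
d = 21.2 mm

21.2


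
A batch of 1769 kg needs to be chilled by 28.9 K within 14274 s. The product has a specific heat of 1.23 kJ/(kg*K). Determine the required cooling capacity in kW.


Q = m * cp * dT / t
Q = 1769 * 1.23 * 28.9 / 14274
Q = 4.405 kW

4.405


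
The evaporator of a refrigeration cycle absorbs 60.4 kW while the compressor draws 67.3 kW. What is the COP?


COP = Q_evap / W
COP = 60.4 / 67.3
COP = 0.897

0.897


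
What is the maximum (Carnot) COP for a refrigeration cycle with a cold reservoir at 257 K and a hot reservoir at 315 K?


dT = 315 - 257 = 58 K
COP_carnot = T_cold / dT = 257 / 58
COP_carnot = 4.431

4.431


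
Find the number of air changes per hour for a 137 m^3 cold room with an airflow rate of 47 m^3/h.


ACH = flow / volume
ACH = 47 / 137
ACH = 0.343

0.343


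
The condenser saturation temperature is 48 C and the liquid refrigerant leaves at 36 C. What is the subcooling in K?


Subcooling = T_cond - T_liquid
Subcooling = 48 - 36
Subcooling = 12 K

12


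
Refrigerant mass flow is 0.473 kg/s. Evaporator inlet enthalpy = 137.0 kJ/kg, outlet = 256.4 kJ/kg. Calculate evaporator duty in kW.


dh = 256.4 - 137.0 = 119.4 kJ/kg
Q_evap = m_dot * dh = 0.473 * 119.4
Q_evap = 56.48 kW

56.48


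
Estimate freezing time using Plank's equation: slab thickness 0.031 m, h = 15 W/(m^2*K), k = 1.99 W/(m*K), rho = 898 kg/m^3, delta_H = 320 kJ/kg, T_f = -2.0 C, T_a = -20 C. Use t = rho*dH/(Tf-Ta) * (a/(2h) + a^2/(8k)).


dT = -2.0 - (-20) = 18.0 K
term1 = a/(2h) = 0.031/(2*15) = 0.001033333333
term2 = a^2/(8k) = 0.031^2/(8*1.99) = 0.00006036432161
t = rho*dH*1000/dT * (term1 + term2)
t = 898*320*1000/18.0 * (0.001033333333 + 0.00006036432161)
t = 17460 s

17460


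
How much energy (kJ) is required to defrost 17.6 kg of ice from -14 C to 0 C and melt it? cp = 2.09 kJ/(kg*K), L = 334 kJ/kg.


Sensible heat = cp * dT = 2.09 * 14 = 29.26 kJ/kg
Total per kg = 29.26 + 334 = 363.26 kJ/kg
Q = m * total = 17.6 * 363.26
Q = 6393.4 kJ

6393.4


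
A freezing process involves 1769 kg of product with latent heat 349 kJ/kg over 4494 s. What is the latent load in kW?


Q_lat = m * h_fg / t
Q_lat = 1769 * 349 / 4494
Q_lat = 137.38 kW

137.38


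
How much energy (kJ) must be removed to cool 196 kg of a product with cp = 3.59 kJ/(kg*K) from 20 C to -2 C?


dT = 20 - (-2) = 22 K
Q = m * cp * dT = 196 * 3.59 * 22
Q = 15480 kJ

15480


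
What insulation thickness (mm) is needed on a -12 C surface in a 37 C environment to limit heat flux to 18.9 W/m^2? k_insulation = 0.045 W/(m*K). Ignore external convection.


dT = 37 - (-12) = 49 K
thickness = k * dT / q_max * 1000
thickness = 0.045 * 49 / 18.9 * 1000
thickness = 116.7 mm

116.7


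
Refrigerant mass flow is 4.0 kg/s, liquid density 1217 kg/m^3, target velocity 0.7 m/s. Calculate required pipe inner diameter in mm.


A = m_dot / (rho * v) = 4.0 / (1217 * 0.7) = 0.004695386782 m^2
d = sqrt(4*A/pi) * 1000
d = 77.3 mm

77.3


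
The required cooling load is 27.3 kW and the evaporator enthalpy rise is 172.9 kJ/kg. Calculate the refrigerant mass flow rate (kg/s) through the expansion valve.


m_dot = Q / dh
m_dot = 27.3 / 172.9
m_dot = 0.1579 kg/s

0.1579


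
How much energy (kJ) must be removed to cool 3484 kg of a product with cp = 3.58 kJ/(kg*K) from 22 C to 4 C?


dT = 22 - (4) = 18 K
Q = m * cp * dT = 3484 * 3.58 * 18
Q = 224509 kJ

224509


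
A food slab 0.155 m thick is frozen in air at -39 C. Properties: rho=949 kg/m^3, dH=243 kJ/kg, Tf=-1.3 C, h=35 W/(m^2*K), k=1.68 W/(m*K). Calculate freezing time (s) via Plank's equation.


dT = -1.3 - (-39) = 37.7 K
term1 = a/(2h) = 0.155/(2*35) = 0.002214285714
term2 = a^2/(8k) = 0.155^2/(8*1.68) = 0.001787574405
t = rho*dH*1000/dT * (term1 + term2)
t = 949*243*1000/37.7 * (0.002214285714 + 0.001787574405)
t = 24479 s

24479


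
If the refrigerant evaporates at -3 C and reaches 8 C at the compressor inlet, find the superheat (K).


Superheat = T_suction - T_evap
Superheat = 8 - (-3)
Superheat = 11 K

11


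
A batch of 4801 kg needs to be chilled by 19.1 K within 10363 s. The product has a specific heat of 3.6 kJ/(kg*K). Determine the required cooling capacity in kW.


Q = m * cp * dT / t
Q = 4801 * 3.6 * 19.1 / 10363
Q = 31.855 kW

31.855


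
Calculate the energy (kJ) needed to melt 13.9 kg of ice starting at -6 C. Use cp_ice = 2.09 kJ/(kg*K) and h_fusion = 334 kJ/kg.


Sensible heat = cp * dT = 2.09 * 6 = 12.54 kJ/kg
Total per kg = 12.54 + 334 = 346.54 kJ/kg
Q = m * total = 13.9 * 346.54
Q = 4816.9 kJ

4816.9


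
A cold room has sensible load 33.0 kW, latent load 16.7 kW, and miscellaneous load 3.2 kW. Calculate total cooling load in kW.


Q_total = Q_s + Q_l + Q_misc
Q_total = 33.0 + 16.7 + 3.2
Q_total = 52.9 kW

52.9


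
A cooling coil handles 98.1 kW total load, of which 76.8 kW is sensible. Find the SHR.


SHR = Q_sensible / Q_total
SHR = 76.8 / 98.1
SHR = 0.783

0.783


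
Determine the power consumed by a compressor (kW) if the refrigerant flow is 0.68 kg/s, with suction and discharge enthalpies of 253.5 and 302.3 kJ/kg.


dh = 302.3 - 253.5 = 48.8 kJ/kg
W = m_dot * dh = 0.68 * 48.8 = 33.18 kW

33.18


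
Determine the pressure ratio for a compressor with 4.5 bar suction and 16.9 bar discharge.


PR = P_high / P_low
PR = 16.9 / 4.5
PR = 3.756

3.756


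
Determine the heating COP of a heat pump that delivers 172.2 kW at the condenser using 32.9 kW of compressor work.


COP_hp = Q_cond / W
COP_hp = 172.2 / 32.9
COP_hp = 5.234

5.234


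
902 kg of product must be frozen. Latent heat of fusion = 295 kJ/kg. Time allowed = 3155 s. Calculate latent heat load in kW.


Q_lat = m * h_fg / t
Q_lat = 902 * 295 / 3155
Q_lat = 84.34 kW

84.34


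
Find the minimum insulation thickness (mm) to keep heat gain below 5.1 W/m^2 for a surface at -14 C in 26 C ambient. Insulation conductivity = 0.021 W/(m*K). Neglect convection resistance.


dT = 26 - (-14) = 40 K
thickness = k * dT / q_max * 1000
thickness = 0.021 * 40 / 5.1 * 1000
thickness = 164.7 mm

164.7


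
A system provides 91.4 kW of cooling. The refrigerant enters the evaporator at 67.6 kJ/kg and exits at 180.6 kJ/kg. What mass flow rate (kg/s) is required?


dh = 180.6 - 67.6 = 113.0 kJ/kg
m_dot = Q / dh = 91.4 / 113.0 = 0.8088 kg/s

0.8088


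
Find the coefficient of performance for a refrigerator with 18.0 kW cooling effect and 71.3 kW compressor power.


COP = Q_evap / W
COP = 18.0 / 71.3
COP = 0.252

0.252


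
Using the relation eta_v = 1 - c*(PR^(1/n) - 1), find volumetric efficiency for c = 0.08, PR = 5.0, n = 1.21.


PR^(1/n) = 5.0^(1/1.21) = 3.78147436
eta_v = 1 - 0.08 * (3.78147436 - 1)
eta_v = 0.7775

0.7775


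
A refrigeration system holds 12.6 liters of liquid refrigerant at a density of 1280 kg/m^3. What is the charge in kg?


Charge = V * rho / 1000
Charge = 12.6 * 1280 / 1000
Charge = 16.13 kg

16.13


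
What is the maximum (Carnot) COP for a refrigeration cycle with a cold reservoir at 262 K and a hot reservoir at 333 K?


dT = 333 - 262 = 71 K
COP_carnot = T_cold / dT = 262 / 71
COP_carnot = 3.69

3.69


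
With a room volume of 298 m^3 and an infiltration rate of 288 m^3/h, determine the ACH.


ACH = flow / volume
ACH = 288 / 298
ACH = 0.966

0.966


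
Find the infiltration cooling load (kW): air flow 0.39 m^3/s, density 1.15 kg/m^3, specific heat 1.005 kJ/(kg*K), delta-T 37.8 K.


Q = V_dot * rho * cp * dT
Q = 0.39 * 1.15 * 1.005 * 37.8
Q = 17.038 kW

17.038


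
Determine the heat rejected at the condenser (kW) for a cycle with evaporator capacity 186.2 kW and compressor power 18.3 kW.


Q_cond = Q_evap + W
Q_cond = 186.2 + 18.3
Q_cond = 204.5 kW

204.5


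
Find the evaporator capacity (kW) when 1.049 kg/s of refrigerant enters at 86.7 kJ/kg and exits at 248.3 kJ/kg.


dh = 248.3 - 86.7 = 161.6 kJ/kg
Q_evap = m_dot * dh = 1.049 * 161.6
Q_evap = 169.52 kW

169.52


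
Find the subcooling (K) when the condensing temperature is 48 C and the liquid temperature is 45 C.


Subcooling = T_cond - T_liquid
Subcooling = 48 - 45
Subcooling = 3 K

3


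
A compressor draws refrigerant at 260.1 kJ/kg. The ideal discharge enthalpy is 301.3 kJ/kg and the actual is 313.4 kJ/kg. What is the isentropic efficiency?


dh_ideal = 301.3 - 260.1 = 41.2 kJ/kg
dh_actual = 313.4 - 260.1 = 53.3 kJ/kg
eta_s = dh_ideal / dh_actual = 41.2 / 53.3
eta_s = 0.773

0.773


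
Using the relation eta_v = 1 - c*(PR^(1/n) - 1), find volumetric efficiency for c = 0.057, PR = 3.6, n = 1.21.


PR^(1/n) = 3.6^(1/1.21) = 2.88239923
eta_v = 1 - 0.057 * (2.88239923 - 1)
eta_v = 0.8927

0.8927


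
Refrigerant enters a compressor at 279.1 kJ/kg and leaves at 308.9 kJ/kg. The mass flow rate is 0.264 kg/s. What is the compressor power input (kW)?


dh = 308.9 - 279.1 = 29.8 kJ/kg
W = m_dot * dh = 0.264 * 29.8 = 7.87 kW

7.87


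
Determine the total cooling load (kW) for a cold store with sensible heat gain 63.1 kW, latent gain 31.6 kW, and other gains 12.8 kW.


Q_total = Q_s + Q_l + Q_misc
Q_total = 63.1 + 31.6 + 12.8
Q_total = 107.5 kW

107.5


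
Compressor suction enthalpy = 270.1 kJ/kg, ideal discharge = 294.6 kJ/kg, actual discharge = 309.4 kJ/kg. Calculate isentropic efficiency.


dh_ideal = 294.6 - 270.1 = 24.5 kJ/kg
dh_actual = 309.4 - 270.1 = 39.3 kJ/kg
eta_s = dh_ideal / dh_actual = 24.5 / 39.3
eta_s = 0.6234

0.6234


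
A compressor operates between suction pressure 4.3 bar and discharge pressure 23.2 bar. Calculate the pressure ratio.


PR = P_high / P_low
PR = 23.2 / 4.3
PR = 5.395

5.395


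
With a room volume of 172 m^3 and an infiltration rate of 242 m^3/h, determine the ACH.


ACH = flow / volume
ACH = 242 / 172
ACH = 1.407

1.407


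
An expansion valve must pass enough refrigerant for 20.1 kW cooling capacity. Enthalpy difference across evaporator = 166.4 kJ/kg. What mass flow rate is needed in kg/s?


m_dot = Q / dh
m_dot = 20.1 / 166.4
m_dot = 0.1208 kg/s

0.1208


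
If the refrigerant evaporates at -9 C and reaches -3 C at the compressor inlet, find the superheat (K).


Superheat = T_suction - T_evap
Superheat = -3 - (-9)
Superheat = 6 K

6


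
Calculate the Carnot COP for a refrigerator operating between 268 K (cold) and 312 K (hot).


dT = 312 - 268 = 44 K
COP_carnot = T_cold / dT = 268 / 44
COP_carnot = 6.091

6.091


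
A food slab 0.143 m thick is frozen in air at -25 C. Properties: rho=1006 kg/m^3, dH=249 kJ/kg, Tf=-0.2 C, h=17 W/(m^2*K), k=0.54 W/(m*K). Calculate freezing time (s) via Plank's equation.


dT = -0.2 - (-25) = 24.8 K
term1 = a/(2h) = 0.143/(2*17) = 0.004205882353
term2 = a^2/(8k) = 0.143^2/(8*0.54) = 0.004733564815
t = rho*dH*1000/dT * (term1 + term2)
t = 1006*249*1000/24.8 * (0.004205882353 + 0.004733564815)
t = 90293 s

90293


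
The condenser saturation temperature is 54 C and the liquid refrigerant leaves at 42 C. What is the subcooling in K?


Subcooling = T_cond - T_liquid
Subcooling = 54 - 42
Subcooling = 12 K

12


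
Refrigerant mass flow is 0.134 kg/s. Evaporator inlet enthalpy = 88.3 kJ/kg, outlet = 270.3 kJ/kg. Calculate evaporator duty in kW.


dh = 270.3 - 88.3 = 182.0 kJ/kg
Q_evap = m_dot * dh = 0.134 * 182.0
Q_evap = 24.39 kW

24.39


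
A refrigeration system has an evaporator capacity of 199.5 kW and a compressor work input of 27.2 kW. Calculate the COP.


COP = Q_evap / W
COP = 199.5 / 27.2
COP = 7.335

7.335


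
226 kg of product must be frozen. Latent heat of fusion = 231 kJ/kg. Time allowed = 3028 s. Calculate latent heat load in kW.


Q_lat = m * h_fg / t
Q_lat = 226 * 231 / 3028
Q_lat = 17.24 kW

17.24


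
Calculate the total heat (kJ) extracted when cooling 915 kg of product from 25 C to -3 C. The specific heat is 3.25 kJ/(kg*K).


dT = 25 - (-3) = 28 K
Q = m * cp * dT = 915 * 3.25 * 28
Q = 83265 kJ

83265


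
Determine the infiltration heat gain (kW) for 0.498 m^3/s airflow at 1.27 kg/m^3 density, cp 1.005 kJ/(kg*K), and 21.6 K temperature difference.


Q = V_dot * rho * cp * dT
Q = 0.498 * 1.27 * 1.005 * 21.6
Q = 13.729 kW

13.729


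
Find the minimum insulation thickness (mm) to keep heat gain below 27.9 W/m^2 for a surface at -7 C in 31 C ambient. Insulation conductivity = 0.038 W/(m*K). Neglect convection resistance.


dT = 31 - (-7) = 38 K
thickness = k * dT / q_max * 1000
thickness = 0.038 * 38 / 27.9 * 1000
thickness = 51.8 mm

51.8


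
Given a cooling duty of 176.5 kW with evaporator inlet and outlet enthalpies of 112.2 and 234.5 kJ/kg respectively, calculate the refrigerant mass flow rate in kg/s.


dh = 234.5 - 112.2 = 122.3 kJ/kg
m_dot = Q / dh = 176.5 / 122.3 = 1.4432 kg/s

1.4432


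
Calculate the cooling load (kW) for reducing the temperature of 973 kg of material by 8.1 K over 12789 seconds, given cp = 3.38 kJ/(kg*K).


Q = m * cp * dT / t
Q = 973 * 3.38 * 8.1 / 12789
Q = 2.083 kW

2.083


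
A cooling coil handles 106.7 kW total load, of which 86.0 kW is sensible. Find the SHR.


SHR = Q_sensible / Q_total
SHR = 86.0 / 106.7
SHR = 0.806

0.806


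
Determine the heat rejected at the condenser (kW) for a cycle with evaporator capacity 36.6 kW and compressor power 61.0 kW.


Q_cond = Q_evap + W
Q_cond = 36.6 + 61.0
Q_cond = 97.6 kW

97.6


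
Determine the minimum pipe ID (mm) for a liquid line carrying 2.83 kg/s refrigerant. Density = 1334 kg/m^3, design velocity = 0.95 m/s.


A = m_dot / (rho * v) = 2.83 / (1334 * 0.95) = 0.002233093979 m^2
d = sqrt(4*A/pi) * 1000
d = 53.3 mm

53.3


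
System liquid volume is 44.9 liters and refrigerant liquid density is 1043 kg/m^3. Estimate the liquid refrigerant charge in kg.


Charge = V * rho / 1000
Charge = 44.9 * 1043 / 1000
Charge = 46.83 kg

46.83


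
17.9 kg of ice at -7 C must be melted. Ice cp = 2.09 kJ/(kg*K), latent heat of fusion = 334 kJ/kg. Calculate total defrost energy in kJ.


Sensible heat = cp * dT = 2.09 * 7 = 14.63 kJ/kg
Total per kg = 14.63 + 334 = 348.63 kJ/kg
Q = m * total = 17.9 * 348.63
Q = 6240.5 kJ

6240.5


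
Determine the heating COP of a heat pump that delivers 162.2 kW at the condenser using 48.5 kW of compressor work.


COP_hp = Q_cond / W
COP_hp = 162.2 / 48.5
COP_hp = 3.344

3.344


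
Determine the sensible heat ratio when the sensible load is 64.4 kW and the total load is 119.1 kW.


SHR = Q_sensible / Q_total
SHR = 64.4 / 119.1
SHR = 0.541

0.541


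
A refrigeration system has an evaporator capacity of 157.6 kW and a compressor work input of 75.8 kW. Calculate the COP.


COP = Q_evap / W
COP = 157.6 / 75.8
COP = 2.079

2.079


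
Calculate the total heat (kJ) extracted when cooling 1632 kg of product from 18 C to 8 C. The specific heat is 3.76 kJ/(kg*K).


dT = 18 - (8) = 10 K
Q = m * cp * dT = 1632 * 3.76 * 10
Q = 61363 kJ

61363


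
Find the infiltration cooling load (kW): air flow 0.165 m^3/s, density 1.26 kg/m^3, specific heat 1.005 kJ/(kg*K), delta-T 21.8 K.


Q = V_dot * rho * cp * dT
Q = 0.165 * 1.26 * 1.005 * 21.8
Q = 4.555 kW

4.555


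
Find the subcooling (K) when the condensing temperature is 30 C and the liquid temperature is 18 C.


Subcooling = T_cond - T_liquid
Subcooling = 30 - 18
Subcooling = 12 K

12


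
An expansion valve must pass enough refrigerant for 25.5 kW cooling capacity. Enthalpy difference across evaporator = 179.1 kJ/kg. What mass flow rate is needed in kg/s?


m_dot = Q / dh
m_dot = 25.5 / 179.1
m_dot = 0.1424 kg/s

0.1424


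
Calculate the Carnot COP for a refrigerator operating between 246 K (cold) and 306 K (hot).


dT = 306 - 246 = 60 K
COP_carnot = T_cold / dT = 246 / 60
COP_carnot = 4.1

4.1


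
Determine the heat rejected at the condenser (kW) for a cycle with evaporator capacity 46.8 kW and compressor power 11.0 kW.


Q_cond = Q_evap + W
Q_cond = 46.8 + 11.0
Q_cond = 57.8 kW

57.8


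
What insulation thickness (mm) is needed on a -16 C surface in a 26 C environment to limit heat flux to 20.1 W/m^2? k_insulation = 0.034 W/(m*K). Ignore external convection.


dT = 26 - (-16) = 42 K
thickness = k * dT / q_max * 1000
thickness = 0.034 * 42 / 20.1 * 1000
thickness = 71.0 mm

71.0


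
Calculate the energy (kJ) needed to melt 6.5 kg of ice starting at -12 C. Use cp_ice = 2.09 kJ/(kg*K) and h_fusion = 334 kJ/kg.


Sensible heat = cp * dT = 2.09 * 12 = 25.08 kJ/kg
Total per kg = 25.08 + 334 = 359.08 kJ/kg
Q = m * total = 6.5 * 359.08
Q = 2334.0 kJ

2334.0


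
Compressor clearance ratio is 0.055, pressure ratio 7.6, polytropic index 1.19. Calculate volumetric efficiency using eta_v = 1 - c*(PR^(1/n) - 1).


PR^(1/n) = 7.6^(1/1.19) = 5.4976804
eta_v = 1 - 0.055 * (5.4976804 - 1)
eta_v = 0.7526

0.7526


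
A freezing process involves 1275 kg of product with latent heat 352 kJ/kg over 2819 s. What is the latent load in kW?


Q_lat = m * h_fg / t
Q_lat = 1275 * 352 / 2819
Q_lat = 159.21 kW

159.21


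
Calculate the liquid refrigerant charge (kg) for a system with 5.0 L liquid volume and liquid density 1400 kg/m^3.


Charge = V * rho / 1000
Charge = 5.0 * 1400 / 1000
Charge = 7.0 kg

7.0


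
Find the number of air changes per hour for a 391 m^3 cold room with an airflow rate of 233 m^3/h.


ACH = flow / volume
ACH = 233 / 391
ACH = 0.596

0.596


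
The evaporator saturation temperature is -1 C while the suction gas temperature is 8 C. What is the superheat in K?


Superheat = T_suction - T_evap
Superheat = 8 - (-1)
Superheat = 9 K

9


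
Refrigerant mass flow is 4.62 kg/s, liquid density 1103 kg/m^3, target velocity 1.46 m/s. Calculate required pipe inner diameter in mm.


A = m_dot / (rho * v) = 4.62 / (1103 * 1.46) = 0.002868888089 m^2
d = sqrt(4*A/pi) * 1000
d = 60.4 mm

60.4


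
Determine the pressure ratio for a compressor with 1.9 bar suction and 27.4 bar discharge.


PR = P_high / P_low
PR = 27.4 / 1.9
PR = 14.421

14.421


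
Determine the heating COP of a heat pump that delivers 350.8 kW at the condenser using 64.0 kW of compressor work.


COP_hp = Q_cond / W
COP_hp = 350.8 / 64.0
COP_hp = 5.481

5.481


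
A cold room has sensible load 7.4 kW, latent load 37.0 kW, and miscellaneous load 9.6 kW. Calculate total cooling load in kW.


Q_total = Q_s + Q_l + Q_misc
Q_total = 7.4 + 37.0 + 9.6
Q_total = 54.0 kW

54.0


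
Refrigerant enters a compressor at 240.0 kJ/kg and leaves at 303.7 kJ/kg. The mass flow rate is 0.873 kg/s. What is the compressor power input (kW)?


dh = 303.7 - 240.0 = 63.7 kJ/kg
W = m_dot * dh = 0.873 * 63.7 = 55.61 kW

55.61


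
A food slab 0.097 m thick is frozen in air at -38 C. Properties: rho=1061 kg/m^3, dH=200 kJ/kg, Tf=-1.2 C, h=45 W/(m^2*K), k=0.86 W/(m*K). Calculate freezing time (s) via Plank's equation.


dT = -1.2 - (-38) = 36.8 K
term1 = a/(2h) = 0.097/(2*45) = 0.001077777778
term2 = a^2/(8k) = 0.097^2/(8*0.86) = 0.001367587209
t = rho*dH*1000/dT * (term1 + term2)
t = 1061*200*1000/36.8 * (0.001077777778 + 0.001367587209)
t = 14101 s

14101


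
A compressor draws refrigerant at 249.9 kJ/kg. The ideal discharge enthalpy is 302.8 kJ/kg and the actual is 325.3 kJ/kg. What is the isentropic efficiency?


dh_ideal = 302.8 - 249.9 = 52.9 kJ/kg
dh_actual = 325.3 - 249.9 = 75.4 kJ/kg
eta_s = dh_ideal / dh_actual = 52.9 / 75.4
eta_s = 0.7016

0.7016


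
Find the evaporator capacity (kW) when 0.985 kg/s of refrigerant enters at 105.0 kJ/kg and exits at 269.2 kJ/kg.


dh = 269.2 - 105.0 = 164.2 kJ/kg
Q_evap = m_dot * dh = 0.985 * 164.2
Q_evap = 161.74 kW

161.74


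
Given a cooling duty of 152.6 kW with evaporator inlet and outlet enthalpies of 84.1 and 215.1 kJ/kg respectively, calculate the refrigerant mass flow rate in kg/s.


dh = 215.1 - 84.1 = 131.0 kJ/kg
m_dot = Q / dh = 152.6 / 131.0 = 1.1649 kg/s

1.1649


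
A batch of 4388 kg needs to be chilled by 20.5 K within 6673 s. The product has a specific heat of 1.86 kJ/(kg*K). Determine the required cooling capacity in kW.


Q = m * cp * dT / t
Q = 4388 * 1.86 * 20.5 / 6673
Q = 25.073 kW

25.073


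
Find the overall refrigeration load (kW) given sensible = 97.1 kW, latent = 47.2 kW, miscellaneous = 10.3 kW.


Q_total = Q_s + Q_l + Q_misc
Q_total = 97.1 + 47.2 + 10.3
Q_total = 154.6 kW

154.6


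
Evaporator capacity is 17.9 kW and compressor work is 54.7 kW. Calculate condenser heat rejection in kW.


Q_cond = Q_evap + W
Q_cond = 17.9 + 54.7
Q_cond = 72.6 kW

72.6


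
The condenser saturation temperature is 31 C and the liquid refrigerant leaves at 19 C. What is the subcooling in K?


Subcooling = T_cond - T_liquid
Subcooling = 31 - 19
Subcooling = 12 K

12


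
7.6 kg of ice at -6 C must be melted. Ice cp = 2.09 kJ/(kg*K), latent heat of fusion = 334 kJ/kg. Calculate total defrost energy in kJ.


Sensible heat = cp * dT = 2.09 * 6 = 12.54 kJ/kg
Total per kg = 12.54 + 334 = 346.54 kJ/kg
Q = m * total = 7.6 * 346.54
Q = 2633.7 kJ

2633.7


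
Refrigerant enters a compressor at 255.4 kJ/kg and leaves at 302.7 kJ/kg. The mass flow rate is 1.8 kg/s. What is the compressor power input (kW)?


dh = 302.7 - 255.4 = 47.3 kJ/kg
W = m_dot * dh = 1.8 * 47.3 = 85.14 kW

85.14


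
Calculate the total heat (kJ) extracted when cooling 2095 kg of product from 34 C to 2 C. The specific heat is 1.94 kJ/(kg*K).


dT = 34 - (2) = 32 K
Q = m * cp * dT = 2095 * 1.94 * 32
Q = 130058 kJ

130058


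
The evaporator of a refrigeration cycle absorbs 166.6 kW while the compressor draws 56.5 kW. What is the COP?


COP = Q_evap / W
COP = 166.6 / 56.5
COP = 2.949

2.949


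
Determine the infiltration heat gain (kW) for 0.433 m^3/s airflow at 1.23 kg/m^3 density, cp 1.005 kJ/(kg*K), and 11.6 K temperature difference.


Q = V_dot * rho * cp * dT
Q = 0.433 * 1.23 * 1.005 * 11.6
Q = 6.209 kW

6.209


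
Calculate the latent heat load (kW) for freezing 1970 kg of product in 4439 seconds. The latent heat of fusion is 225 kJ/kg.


Q_lat = m * h_fg / t
Q_lat = 1970 * 225 / 4439
Q_lat = 99.85 kW

99.85


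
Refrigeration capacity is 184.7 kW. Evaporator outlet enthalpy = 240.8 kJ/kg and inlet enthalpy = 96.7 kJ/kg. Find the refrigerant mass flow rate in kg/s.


dh = 240.8 - 96.7 = 144.1 kJ/kg
m_dot = Q / dh = 184.7 / 144.1 = 1.2817 kg/s

1.2817


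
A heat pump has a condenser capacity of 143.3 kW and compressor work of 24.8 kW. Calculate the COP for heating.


COP_hp = Q_cond / W
COP_hp = 143.3 / 24.8
COP_hp = 5.778

5.778


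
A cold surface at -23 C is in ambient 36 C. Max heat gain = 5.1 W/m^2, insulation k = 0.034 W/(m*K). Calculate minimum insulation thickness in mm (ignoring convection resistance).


dT = 36 - (-23) = 59 K
thickness = k * dT / q_max * 1000
thickness = 0.034 * 59 / 5.1 * 1000
thickness = 393.3 mm

393.3


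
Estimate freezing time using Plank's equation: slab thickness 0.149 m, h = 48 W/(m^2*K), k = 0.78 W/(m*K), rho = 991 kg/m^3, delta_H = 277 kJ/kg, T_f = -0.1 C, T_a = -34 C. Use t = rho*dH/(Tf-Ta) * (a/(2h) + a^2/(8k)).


dT = -0.1 - (-34) = 33.9 K
term1 = a/(2h) = 0.149/(2*48) = 0.001552083333
term2 = a^2/(8k) = 0.149^2/(8*0.78) = 0.003557852564
t = rho*dH*1000/dT * (term1 + term2)
t = 991*277*1000/33.9 * (0.001552083333 + 0.003557852564)
t = 41378 s

41378


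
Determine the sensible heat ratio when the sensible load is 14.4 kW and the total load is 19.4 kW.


SHR = Q_sensible / Q_total
SHR = 14.4 / 19.4
SHR = 0.742

0.742


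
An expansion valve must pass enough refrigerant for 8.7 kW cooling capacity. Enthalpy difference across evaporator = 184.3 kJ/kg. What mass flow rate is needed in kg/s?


m_dot = Q / dh
m_dot = 8.7 / 184.3
m_dot = 0.0472 kg/s

0.0472


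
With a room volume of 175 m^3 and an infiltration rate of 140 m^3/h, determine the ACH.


ACH = flow / volume
ACH = 140 / 175
ACH = 0.8

0.8


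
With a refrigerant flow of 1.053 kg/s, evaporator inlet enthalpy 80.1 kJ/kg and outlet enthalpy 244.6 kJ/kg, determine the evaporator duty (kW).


dh = 244.6 - 80.1 = 164.5 kJ/kg
Q_evap = m_dot * dh = 1.053 * 164.5
Q_evap = 173.22 kW

173.22


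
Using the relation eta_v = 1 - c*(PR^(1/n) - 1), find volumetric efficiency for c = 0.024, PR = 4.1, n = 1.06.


PR^(1/n) = 4.1^(1/1.06) = 3.78527972
eta_v = 1 - 0.024 * (3.78527972 - 1)
eta_v = 0.9332

0.9332


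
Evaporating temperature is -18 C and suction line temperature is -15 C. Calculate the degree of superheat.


Superheat = T_suction - T_evap
Superheat = -15 - (-18)
Superheat = 3 K

3


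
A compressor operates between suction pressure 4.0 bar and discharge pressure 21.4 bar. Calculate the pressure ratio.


PR = P_high / P_low
PR = 21.4 / 4.0
PR = 5.35

5.35


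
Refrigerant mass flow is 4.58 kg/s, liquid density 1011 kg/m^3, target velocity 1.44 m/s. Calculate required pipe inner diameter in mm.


A = m_dot / (rho * v) = 4.58 / (1011 * 1.44) = 0.003145950104 m^2
d = sqrt(4*A/pi) * 1000
d = 63.3 mm

63.3


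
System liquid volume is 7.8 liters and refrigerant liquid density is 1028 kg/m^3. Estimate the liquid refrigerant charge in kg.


Charge = V * rho / 1000
Charge = 7.8 * 1028 / 1000
Charge = 8.02 kg

8.02
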